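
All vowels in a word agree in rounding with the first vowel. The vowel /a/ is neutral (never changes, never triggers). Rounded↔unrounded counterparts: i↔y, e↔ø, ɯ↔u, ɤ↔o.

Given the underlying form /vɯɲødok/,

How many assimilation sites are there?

/ø/ harmonizes with /ɯ/ ([-round]) → [e]
/o/ harmonizes with /ɯ/ ([-round]) → [ɤ]
2 segments change.

2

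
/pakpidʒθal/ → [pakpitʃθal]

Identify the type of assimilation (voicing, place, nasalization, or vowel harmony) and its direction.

/dʒ/→[tʃ].
Each target copies a feature from the following segment, so the direction is regressive.

voicing assimilation, regressive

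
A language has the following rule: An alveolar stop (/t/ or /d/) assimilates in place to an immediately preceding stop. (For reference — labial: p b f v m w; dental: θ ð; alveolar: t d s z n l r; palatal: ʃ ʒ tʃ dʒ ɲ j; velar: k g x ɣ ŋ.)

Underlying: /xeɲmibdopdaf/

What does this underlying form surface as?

[xeɲmibbopbaf]

/d/ after /b/ (labial) → [b]
/d/ after /p/ (labial) → [b]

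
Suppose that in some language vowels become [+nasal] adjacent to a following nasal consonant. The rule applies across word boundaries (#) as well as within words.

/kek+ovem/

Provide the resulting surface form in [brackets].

/e/ before nasal /m/ → [ẽ]

[kek+ovẽm]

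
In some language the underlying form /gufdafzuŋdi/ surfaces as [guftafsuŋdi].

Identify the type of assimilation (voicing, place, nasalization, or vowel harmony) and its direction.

/d/→[t] /z/→[s].
Each target copies a feature from the preceding segment, so the direction is progressive.

voicing assimilation, progressive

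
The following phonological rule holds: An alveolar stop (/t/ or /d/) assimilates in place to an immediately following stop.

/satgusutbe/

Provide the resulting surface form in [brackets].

/t/ before /g/ (velar) → [k]
/t/ before /b/ (labial) → [p]

[sakgusupbe]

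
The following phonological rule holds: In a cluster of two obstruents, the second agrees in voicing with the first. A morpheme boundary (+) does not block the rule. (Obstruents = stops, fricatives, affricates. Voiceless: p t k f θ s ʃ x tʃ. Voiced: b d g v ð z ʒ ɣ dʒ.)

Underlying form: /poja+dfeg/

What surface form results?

/f/ after /d/ (voiced) → [v]

[poja+dveg]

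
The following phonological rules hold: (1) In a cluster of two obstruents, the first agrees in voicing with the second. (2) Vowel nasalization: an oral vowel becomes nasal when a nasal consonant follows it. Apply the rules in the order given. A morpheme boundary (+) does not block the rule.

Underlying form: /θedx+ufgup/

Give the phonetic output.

Rule 1: /d/ before /x/ (voiceless) → [t]
Rule 1: /f/ before /g/ (voiced) → [v]
After rule 1: θetx+uvgup
Rule 2: no segment meets the rule's conditions; no change.

[θetx+uvgup]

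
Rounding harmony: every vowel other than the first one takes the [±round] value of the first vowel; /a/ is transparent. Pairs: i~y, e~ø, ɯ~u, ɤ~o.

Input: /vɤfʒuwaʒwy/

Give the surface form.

[vɤfʒɯwaʒwi]

/u/ harmonizes with /ɤ/ ([-round]) → [ɯ]
/y/ harmonizes with /ɤ/ ([-round]) → [i]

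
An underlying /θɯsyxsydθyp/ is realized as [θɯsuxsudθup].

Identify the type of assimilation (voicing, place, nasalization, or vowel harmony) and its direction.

/y/→[u] /y/→[u] /y/→[u].
Vowels agree with the first vowel, so the harmony is progressive.

vowel harmony, progressive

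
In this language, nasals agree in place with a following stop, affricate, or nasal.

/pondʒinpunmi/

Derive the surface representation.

[poɲdʒimpummi]

/n/ before /dʒ/ (palatal) → [ɲ]
/n/ before /p/ (labial) → [m]
/n/ before /m/ (labial) → [m]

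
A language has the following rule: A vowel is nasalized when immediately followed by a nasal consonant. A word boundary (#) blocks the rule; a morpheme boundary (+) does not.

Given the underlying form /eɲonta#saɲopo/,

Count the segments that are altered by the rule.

3

/e/ before nasal /ɲ/ → [ẽ]
/o/ before nasal /n/ → [õ]
/a/ before nasal /ɲ/ → [ã]
3 segments change.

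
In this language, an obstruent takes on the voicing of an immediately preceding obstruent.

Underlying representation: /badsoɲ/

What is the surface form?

/s/ after /d/ (voiced) → [z]

[badzoɲ]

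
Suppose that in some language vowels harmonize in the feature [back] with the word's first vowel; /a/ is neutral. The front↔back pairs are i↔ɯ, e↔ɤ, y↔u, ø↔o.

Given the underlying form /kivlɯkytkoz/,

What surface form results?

[kivlikytkøz]

/ɯ/ harmonizes with /i/ ([-back]) → [i]
/o/ harmonizes with /i/ ([-back]) → [ø]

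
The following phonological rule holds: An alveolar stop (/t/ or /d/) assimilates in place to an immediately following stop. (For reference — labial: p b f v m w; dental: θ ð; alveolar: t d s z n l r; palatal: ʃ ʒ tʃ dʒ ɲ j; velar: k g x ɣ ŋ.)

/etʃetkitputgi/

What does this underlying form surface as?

[etʃekkippukgi]

/t/ before /k/ (velar) → [k]
/t/ before /p/ (labial) → [p]
/t/ before /g/ (velar) → [k]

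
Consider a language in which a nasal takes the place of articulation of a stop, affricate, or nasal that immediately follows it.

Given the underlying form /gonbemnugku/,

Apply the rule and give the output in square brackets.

[gombennugku]

/n/ before /b/ (labial) → [m]
/m/ before /n/ (alveolar) → [n]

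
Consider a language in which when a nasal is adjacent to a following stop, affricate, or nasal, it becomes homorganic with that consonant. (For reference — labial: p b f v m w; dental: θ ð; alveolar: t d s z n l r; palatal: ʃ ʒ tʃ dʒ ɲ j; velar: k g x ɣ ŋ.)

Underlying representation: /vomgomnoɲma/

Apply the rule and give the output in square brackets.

/m/ before /g/ (velar) → [ŋ]
/m/ before /n/ (alveolar) → [n]
/ɲ/ before /m/ (labial) → [m]

[voŋgonnomma]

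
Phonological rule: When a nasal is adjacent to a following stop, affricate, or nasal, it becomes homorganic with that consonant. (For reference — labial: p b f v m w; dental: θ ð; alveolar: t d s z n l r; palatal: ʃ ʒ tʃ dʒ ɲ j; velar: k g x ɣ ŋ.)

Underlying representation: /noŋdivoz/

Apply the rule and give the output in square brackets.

[nondivoz]

/ŋ/ before /d/ (alveolar) → [n]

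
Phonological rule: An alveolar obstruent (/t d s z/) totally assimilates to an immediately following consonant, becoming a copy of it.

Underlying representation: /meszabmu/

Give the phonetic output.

[mezzabmu]

/s/ before /z/ → [z] (total assimilation)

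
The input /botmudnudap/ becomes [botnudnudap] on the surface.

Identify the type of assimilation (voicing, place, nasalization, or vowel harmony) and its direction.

place assimilation, progressive

/m/→[n].
Each target copies a feature from the preceding segment, so the direction is progressive.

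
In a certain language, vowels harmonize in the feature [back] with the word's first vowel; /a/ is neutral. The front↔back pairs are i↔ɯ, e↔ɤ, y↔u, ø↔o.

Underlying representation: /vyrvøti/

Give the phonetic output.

[vyrvøti]

no segment meets the rule's conditions; no change.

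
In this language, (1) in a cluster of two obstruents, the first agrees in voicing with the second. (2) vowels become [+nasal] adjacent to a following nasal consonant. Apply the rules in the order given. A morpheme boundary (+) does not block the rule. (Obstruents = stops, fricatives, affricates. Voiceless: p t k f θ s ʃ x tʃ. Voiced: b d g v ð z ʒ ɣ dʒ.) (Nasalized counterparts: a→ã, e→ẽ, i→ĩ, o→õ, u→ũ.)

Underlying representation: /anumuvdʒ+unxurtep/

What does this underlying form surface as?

Rule 1: no segment meets the rule's conditions; no change.
After rule 1: anumuvdʒ+unxurtep
Rule 2: /a/ before nasal /n/ → [ã]
Rule 2: /u/ before nasal /m/ → [ũ]
Rule 2: /u/ before nasal /n/ → [ũ]

[ãnũmuvdʒ+ũnxurtep]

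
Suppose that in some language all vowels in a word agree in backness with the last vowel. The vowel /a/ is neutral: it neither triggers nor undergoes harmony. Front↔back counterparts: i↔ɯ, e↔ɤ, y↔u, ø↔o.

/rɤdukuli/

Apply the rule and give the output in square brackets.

[redykyli]

/ɤ/ harmonizes with /i/ ([-back]) → [e]
/u/ harmonizes with /i/ ([-back]) → [y]
/u/ harmonizes with /i/ ([-back]) → [y]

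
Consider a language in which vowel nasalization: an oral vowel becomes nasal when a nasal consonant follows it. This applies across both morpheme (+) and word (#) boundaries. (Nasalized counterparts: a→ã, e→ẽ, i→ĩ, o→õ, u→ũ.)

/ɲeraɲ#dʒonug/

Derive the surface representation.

[ɲerãɲ#dʒõnug]

/a/ before nasal /ɲ/ → [ã]
/o/ before nasal /n/ → [õ]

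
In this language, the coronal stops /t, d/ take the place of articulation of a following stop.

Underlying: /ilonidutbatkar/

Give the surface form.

/t/ before /b/ (labial) → [p]
/t/ before /k/ (velar) → [k]

[ilonidupbakkar]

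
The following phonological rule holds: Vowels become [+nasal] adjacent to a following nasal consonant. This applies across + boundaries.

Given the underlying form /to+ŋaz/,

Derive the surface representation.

/o/ before nasal /ŋ/ → [õ]

[tõ+ŋaz]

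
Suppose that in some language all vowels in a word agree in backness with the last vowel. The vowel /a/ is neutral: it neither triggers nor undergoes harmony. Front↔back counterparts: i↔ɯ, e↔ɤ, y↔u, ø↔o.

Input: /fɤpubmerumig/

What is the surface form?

[fepybmerymig]

/ɤ/ harmonizes with /i/ ([-back]) → [e]
/u/ harmonizes with /i/ ([-back]) → [y]
/u/ harmonizes with /i/ ([-back]) → [y]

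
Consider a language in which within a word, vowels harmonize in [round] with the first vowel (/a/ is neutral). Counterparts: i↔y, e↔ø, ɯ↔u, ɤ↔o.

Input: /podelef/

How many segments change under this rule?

2

/e/ harmonizes with /o/ ([+round]) → [ø]
/e/ harmonizes with /o/ ([+round]) → [ø]
2 segments change.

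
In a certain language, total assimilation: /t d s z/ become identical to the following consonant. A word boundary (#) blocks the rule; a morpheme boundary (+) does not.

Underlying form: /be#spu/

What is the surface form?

[be#ppu]

/s/ before /p/ → [p] (total assimilation)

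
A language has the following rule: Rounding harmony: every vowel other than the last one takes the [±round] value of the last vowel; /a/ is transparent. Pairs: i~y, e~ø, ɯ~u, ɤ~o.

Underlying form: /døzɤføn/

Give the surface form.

[døzoføn]

/ɤ/ harmonizes with /ø/ ([+round]) → [o]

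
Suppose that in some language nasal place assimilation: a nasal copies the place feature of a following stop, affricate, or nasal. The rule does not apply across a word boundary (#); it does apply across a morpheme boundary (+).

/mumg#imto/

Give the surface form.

/m/ before /g/ (velar) → [ŋ]
/m/ before /t/ (alveolar) → [n]

[muŋg#into]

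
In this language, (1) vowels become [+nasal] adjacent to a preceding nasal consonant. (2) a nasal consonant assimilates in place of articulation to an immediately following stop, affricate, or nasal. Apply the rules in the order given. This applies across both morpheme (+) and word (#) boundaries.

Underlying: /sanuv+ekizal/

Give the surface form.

[sanũv+ekizal]

Rule 1: /u/ after nasal /n/ → [ũ]
After rule 1: sanũv+ekizal
Rule 2: no segment meets the rule's conditions; no change.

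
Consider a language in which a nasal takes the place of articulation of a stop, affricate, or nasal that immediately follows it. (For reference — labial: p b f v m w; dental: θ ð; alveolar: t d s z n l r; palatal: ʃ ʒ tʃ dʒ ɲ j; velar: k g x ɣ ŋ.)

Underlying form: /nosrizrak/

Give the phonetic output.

no segment meets the rule's conditions; no change.

[nosrizrak]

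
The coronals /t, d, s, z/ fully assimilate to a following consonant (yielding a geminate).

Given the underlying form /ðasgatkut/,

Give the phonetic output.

[ðaggakkut]

/s/ before /g/ → [g] (total assimilation)
/t/ before /k/ → [k] (total assimilation)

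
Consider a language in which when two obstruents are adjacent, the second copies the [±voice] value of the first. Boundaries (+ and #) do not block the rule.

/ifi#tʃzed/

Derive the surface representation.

/z/ after /tʃ/ (voiceless) → [s]

[ifi#tʃsed]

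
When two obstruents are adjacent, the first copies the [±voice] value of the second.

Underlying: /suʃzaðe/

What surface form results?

[suʒzaðe]

/ʃ/ before /z/ (voiced) → [ʒ]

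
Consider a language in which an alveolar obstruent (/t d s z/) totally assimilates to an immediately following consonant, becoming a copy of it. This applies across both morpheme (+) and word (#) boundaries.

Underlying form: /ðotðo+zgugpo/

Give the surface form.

/t/ before /ð/ → [ð] (total assimilation)
/z/ before /g/ → [g] (total assimilation)

[ðoððo+ggugpo]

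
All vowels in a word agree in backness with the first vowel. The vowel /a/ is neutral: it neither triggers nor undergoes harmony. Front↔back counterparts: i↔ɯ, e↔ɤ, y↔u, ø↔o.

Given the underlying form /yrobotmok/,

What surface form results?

/o/ harmonizes with /y/ ([-back]) → [ø]
/o/ harmonizes with /y/ ([-back]) → [ø]
/o/ harmonizes with /y/ ([-back]) → [ø]

[yrøbøtmøk]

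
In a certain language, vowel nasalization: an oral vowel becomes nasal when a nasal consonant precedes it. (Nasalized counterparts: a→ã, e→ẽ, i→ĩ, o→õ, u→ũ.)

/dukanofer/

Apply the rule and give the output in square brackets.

/o/ after nasal /n/ → [õ]

[dukanõfer]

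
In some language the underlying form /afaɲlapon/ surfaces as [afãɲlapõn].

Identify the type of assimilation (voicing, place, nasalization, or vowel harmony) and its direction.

/a/→[ã] /o/→[õ].
Each target copies a feature from the following segment, so the direction is regressive.

nasalization, regressive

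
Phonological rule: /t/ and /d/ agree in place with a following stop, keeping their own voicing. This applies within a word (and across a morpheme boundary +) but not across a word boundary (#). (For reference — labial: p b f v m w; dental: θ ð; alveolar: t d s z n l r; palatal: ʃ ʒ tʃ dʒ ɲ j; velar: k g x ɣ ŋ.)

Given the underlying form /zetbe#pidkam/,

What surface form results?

/t/ before /b/ (labial) → [p]
/d/ before /k/ (velar) → [g]

[zepbe#pigkam]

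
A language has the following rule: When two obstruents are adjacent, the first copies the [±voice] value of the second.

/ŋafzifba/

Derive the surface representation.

[ŋavzivba]

/f/ before /z/ (voiced) → [v]
/f/ before /b/ (voiced) → [v]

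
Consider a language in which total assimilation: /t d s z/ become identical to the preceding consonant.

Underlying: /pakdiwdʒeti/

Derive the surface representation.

[pakkiwdʒeti]

/d/ after /k/ → [k] (total assimilation)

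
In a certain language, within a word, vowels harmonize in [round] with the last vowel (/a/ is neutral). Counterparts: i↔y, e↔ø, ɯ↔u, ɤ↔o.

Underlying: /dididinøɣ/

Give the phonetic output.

[dydydynøɣ]

/i/ harmonizes with /ø/ ([+round]) → [y]
/i/ harmonizes with /ø/ ([+round]) → [y]
/i/ harmonizes with /ø/ ([+round]) → [y]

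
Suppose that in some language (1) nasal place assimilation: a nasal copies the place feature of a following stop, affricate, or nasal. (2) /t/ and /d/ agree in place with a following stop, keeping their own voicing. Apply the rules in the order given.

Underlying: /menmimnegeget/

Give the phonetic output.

[memminnegeget]

Rule 1: /n/ before /m/ (labial) → [m]
Rule 1: /m/ before /n/ (alveolar) → [n]
After rule 1: memminnegeget
Rule 2: no segment meets the rule's conditions; no change.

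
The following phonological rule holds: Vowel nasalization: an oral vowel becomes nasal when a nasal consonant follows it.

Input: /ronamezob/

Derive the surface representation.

/o/ before nasal /n/ → [õ]
/a/ before nasal /m/ → [ã]

[rõnãmezob]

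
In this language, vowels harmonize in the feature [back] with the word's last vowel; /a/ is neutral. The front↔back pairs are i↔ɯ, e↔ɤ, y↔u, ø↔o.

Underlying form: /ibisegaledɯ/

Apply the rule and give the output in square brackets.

/i/ harmonizes with /ɯ/ ([+back]) → [ɯ]
/i/ harmonizes with /ɯ/ ([+back]) → [ɯ]
/e/ harmonizes with /ɯ/ ([+back]) → [ɤ]
/e/ harmonizes with /ɯ/ ([+back]) → [ɤ]

[ɯbɯsɤgalɤdɯ]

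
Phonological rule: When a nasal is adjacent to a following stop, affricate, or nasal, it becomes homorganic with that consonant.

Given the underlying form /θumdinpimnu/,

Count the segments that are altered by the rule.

/m/ before /d/ (alveolar) → [n]
/n/ before /p/ (labial) → [m]
/m/ before /n/ (alveolar) → [n]
3 segments change.

3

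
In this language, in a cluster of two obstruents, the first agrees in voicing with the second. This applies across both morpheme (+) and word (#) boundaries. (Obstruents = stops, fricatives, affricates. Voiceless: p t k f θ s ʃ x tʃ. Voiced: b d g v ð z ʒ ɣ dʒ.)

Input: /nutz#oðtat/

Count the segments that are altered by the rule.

2

/t/ before /z/ (voiced) → [d]
/ð/ before /t/ (voiceless) → [θ]
2 segments change.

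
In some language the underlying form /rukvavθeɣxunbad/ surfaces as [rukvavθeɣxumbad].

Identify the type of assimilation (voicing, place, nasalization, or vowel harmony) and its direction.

/n/→[m].
Each target copies a feature from the following segment, so the direction is regressive.

place assimilation, regressive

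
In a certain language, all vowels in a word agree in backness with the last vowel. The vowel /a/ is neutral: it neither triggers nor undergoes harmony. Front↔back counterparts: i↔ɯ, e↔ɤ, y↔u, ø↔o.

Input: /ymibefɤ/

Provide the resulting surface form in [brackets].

/y/ harmonizes with /ɤ/ ([+back]) → [u]
/i/ harmonizes with /ɤ/ ([+back]) → [ɯ]
/e/ harmonizes with /ɤ/ ([+back]) → [ɤ]

[umɯbɤfɤ]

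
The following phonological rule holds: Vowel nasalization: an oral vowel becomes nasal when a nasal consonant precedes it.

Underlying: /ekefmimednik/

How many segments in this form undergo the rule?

/i/ after nasal /m/ → [ĩ]
/e/ after nasal /m/ → [ẽ]
/i/ after nasal /n/ → [ĩ]
3 segments change.

3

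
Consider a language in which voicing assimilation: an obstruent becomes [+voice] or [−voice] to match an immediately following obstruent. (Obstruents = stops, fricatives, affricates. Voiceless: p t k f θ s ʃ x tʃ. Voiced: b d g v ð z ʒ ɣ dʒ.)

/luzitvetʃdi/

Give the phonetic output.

[luzidvedʒdi]

/t/ before /v/ (voiced) → [d]
/tʃ/ before /d/ (voiced) → [dʒ]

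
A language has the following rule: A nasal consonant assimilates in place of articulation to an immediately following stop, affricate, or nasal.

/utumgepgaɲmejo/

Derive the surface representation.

/m/ before /g/ (velar) → [ŋ]
/ɲ/ before /m/ (labial) → [m]

[utuŋgepgammejo]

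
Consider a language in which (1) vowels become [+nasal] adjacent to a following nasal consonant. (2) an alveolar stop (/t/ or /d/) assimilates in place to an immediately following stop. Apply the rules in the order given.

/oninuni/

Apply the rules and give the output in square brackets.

[õnĩnũni]

Rule 1: /o/ before nasal /n/ → [õ]
Rule 1: /i/ before nasal /n/ → [ĩ]
Rule 1: /u/ before nasal /n/ → [ũ]
After rule 1: õnĩnũni
Rule 2: no segment meets the rule's conditions; no change.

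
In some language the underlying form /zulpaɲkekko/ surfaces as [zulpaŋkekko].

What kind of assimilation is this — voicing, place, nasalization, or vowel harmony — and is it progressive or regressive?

place assimilation, regressive

/ɲ/→[ŋ].
Each target copies a feature from the following segment, so the direction is regressive.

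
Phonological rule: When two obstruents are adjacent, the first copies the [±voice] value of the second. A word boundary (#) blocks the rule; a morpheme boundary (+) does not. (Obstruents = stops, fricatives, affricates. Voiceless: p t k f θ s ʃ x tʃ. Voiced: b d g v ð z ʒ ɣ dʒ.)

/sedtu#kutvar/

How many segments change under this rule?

/d/ before /t/ (voiceless) → [t]
/t/ before /v/ (voiced) → [d]
2 segments change.

2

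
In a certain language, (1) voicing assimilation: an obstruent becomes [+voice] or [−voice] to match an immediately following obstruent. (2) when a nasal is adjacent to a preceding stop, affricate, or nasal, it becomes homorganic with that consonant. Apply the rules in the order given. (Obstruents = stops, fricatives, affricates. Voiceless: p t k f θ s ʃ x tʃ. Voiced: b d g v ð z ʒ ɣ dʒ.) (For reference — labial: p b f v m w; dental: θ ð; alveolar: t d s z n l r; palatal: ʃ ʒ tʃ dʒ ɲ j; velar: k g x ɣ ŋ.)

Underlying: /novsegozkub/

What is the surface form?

Rule 1: /v/ before /s/ (voiceless) → [f]
Rule 1: /z/ before /k/ (voiceless) → [s]
After rule 1: nofsegoskub
Rule 2: no segment meets the rule's conditions; no change.

[nofsegoskub]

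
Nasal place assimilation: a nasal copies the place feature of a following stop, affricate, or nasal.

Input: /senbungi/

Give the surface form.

[sembuŋgi]

/n/ before /b/ (labial) → [m]
/n/ before /g/ (velar) → [ŋ]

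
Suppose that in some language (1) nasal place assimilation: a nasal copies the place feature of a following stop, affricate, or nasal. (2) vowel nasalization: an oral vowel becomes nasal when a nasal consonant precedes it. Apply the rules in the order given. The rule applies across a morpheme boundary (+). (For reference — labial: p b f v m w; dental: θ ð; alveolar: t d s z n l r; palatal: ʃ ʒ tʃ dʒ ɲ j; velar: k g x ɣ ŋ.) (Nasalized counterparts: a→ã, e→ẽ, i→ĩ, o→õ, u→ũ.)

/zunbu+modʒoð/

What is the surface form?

[zumbu+mõdʒoð]

Rule 1: /n/ before /b/ (labial) → [m]
After rule 1: zumbu+modʒoð
Rule 2: /o/ after nasal /m/ → [õ]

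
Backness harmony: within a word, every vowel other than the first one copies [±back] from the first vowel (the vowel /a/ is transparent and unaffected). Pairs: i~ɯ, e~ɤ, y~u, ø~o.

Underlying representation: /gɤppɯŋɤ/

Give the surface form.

no segment meets the rule's conditions; no change.

[gɤppɯŋɤ]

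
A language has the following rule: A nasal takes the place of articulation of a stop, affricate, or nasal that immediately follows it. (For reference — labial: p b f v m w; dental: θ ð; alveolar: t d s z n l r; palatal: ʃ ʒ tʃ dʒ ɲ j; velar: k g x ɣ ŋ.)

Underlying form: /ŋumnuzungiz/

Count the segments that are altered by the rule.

/m/ before /n/ (alveolar) → [n]
/n/ before /g/ (velar) → [ŋ]
2 segments change.

2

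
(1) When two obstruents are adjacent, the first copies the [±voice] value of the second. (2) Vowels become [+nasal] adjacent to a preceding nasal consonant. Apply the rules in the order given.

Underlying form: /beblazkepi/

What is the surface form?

[beblaskepi]

Rule 1: /z/ before /k/ (voiceless) → [s]
After rule 1: beblaskepi
Rule 2: no segment meets the rule's conditions; no change.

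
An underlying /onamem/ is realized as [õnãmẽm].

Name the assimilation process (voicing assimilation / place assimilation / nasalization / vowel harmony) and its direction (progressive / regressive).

/o/→[õ] /a/→[ã] /e/→[ẽ].
Each target copies a feature from the following segment, so the direction is regressive.

nasalization, regressive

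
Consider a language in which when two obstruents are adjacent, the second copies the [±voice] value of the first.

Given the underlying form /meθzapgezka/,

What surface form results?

/z/ after /θ/ (voiceless) → [s]
/g/ after /p/ (voiceless) → [k]
/k/ after /z/ (voiced) → [g]

[meθsapkezga]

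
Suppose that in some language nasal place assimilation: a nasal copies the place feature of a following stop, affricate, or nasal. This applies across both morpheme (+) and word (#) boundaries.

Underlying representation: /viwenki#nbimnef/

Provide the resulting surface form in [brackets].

[viweŋki#mbinnef]

/n/ before /k/ (velar) → [ŋ]
/n/ before /b/ (labial) → [m]
/m/ before /n/ (alveolar) → [n]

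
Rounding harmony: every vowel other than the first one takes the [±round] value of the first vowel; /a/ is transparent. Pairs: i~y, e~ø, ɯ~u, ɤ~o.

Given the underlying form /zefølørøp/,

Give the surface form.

[zefelerep]

/ø/ harmonizes with /e/ ([-round]) → [e]
/ø/ harmonizes with /e/ ([-round]) → [e]
/ø/ harmonizes with /e/ ([-round]) → [e]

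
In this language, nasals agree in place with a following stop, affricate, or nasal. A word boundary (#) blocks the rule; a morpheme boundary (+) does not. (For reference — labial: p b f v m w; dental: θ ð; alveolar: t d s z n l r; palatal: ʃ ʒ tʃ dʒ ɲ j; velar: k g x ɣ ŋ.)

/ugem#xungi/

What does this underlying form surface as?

[ugem#xuŋgi]

/n/ before /g/ (velar) → [ŋ]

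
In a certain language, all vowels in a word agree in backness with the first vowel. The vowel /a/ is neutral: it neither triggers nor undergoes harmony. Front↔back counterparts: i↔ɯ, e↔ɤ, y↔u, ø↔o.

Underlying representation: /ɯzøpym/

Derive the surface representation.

/ø/ harmonizes with /ɯ/ ([+back]) → [o]
/y/ harmonizes with /ɯ/ ([+back]) → [u]

[ɯzopum]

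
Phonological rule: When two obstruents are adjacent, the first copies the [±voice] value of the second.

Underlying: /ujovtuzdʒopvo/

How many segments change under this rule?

2

/v/ before /t/ (voiceless) → [f]
/p/ before /v/ (voiced) → [b]
2 segments change.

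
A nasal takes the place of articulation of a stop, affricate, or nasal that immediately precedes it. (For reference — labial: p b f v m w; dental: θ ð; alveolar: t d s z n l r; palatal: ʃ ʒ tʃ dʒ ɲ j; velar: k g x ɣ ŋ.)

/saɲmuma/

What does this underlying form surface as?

/m/ after /ɲ/ (palatal) → [ɲ]

[saɲɲuma]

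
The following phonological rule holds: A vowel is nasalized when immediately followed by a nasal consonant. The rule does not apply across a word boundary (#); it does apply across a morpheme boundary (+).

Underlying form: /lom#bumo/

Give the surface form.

[lõm#bũmo]

/o/ before nasal /m/ → [õ]
/u/ before nasal /m/ → [ũ]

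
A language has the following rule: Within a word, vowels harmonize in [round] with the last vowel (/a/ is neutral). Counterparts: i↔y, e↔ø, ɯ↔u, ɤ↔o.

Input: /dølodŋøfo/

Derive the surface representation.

[dølodŋøfo]

no segment meets the rule's conditions; no change.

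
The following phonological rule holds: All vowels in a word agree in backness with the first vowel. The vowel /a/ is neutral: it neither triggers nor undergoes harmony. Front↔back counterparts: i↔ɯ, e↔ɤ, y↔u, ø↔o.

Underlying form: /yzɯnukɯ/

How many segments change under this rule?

3

/ɯ/ harmonizes with /y/ ([-back]) → [i]
/u/ harmonizes with /y/ ([-back]) → [y]
/ɯ/ harmonizes with /y/ ([-back]) → [i]
3 segments change.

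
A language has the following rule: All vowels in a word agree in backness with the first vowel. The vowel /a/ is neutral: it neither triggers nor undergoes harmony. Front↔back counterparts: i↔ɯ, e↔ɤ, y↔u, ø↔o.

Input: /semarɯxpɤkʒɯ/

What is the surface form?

/ɯ/ harmonizes with /e/ ([-back]) → [i]
/ɤ/ harmonizes with /e/ ([-back]) → [e]
/ɯ/ harmonizes with /e/ ([-back]) → [i]

[semarixpekʒi]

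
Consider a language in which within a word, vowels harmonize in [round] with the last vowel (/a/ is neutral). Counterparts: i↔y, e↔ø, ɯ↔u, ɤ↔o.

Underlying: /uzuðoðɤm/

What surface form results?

[ɯzɯðɤðɤm]

/u/ harmonizes with /ɤ/ ([-round]) → [ɯ]
/u/ harmonizes with /ɤ/ ([-round]) → [ɯ]
/o/ harmonizes with /ɤ/ ([-round]) → [ɤ]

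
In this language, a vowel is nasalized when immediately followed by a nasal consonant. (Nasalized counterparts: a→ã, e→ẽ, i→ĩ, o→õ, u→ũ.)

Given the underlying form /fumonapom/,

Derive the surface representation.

/u/ before nasal /m/ → [ũ]
/o/ before nasal /n/ → [õ]
/o/ before nasal /m/ → [õ]

[fũmõnapõm]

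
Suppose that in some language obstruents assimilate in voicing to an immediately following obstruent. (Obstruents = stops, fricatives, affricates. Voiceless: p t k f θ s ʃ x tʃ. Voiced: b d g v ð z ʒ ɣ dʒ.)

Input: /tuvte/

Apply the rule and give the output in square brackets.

[tufte]

/v/ before /t/ (voiceless) → [f]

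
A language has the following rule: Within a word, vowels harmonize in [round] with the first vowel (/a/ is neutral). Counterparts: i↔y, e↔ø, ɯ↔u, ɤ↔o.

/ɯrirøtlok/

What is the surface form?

[ɯriretlɤk]

/ø/ harmonizes with /ɯ/ ([-round]) → [e]
/o/ harmonizes with /ɯ/ ([-round]) → [ɤ]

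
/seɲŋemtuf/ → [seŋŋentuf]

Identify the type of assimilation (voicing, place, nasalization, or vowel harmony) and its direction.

place assimilation, regressive

/ɲ/→[ŋ] /m/→[n].
Each target copies a feature from the following segment, so the direction is regressive.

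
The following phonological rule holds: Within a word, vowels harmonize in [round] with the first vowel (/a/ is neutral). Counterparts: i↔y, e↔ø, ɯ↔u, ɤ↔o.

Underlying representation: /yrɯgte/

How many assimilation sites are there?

/ɯ/ harmonizes with /y/ ([+round]) → [u]
/e/ harmonizes with /y/ ([+round]) → [ø]
2 segments change.

2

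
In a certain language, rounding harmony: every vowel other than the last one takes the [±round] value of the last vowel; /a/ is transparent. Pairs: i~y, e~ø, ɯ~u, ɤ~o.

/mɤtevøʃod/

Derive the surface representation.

/ɤ/ harmonizes with /o/ ([+round]) → [o]
/e/ harmonizes with /o/ ([+round]) → [ø]

[motøvøʃod]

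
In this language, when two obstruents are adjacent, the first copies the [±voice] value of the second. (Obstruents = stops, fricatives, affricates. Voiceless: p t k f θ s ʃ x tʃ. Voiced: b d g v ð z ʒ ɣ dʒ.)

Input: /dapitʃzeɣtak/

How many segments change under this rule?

/tʃ/ before /z/ (voiced) → [dʒ]
/ɣ/ before /t/ (voiceless) → [x]
2 segments change.

2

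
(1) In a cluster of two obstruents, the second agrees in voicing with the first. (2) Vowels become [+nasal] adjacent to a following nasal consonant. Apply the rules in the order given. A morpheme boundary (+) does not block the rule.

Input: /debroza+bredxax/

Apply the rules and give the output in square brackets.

Rule 1: /x/ after /d/ (voiced) → [ɣ]
After rule 1: debroza+bredɣax
Rule 2: no segment meets the rule's conditions; no change.

[debroza+bredɣax]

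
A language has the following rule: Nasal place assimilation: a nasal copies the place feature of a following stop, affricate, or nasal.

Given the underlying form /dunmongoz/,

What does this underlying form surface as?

[dummoŋgoz]

/n/ before /m/ (labial) → [m]
/n/ before /g/ (velar) → [ŋ]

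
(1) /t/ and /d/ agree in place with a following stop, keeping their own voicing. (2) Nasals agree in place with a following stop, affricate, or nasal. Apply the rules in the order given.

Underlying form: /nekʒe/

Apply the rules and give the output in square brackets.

[nekʒe]

Rule 1: no segment meets the rule's conditions; no change.
After rule 1: nekʒe
Rule 2: no segment meets the rule's conditions; no change.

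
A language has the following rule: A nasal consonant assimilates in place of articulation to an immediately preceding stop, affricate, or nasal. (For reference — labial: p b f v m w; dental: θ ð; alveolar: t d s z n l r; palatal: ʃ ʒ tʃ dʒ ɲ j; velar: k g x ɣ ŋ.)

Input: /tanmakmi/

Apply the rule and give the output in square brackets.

[tannakŋi]

/m/ after /n/ (alveolar) → [n]
/m/ after /k/ (velar) → [ŋ]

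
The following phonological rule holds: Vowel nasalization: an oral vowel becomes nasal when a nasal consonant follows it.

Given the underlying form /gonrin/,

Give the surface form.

/o/ before nasal /n/ → [õ]
/i/ before nasal /n/ → [ĩ]

[gõnrĩn]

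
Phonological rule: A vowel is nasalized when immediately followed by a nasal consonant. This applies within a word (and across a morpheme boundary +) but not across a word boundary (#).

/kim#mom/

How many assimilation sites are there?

2

/i/ before nasal /m/ → [ĩ]
/o/ before nasal /m/ → [õ]
2 segments change.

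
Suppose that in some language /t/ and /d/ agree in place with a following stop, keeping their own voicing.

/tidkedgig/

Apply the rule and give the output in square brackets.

[tigkeggig]

/d/ before /k/ (velar) → [g]
/d/ before /g/ (velar) → [g]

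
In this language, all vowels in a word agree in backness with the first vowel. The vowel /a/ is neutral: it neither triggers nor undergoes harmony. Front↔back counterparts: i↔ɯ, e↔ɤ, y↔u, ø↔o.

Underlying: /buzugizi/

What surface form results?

[buzugɯzɯ]

/i/ harmonizes with /u/ ([+back]) → [ɯ]
/i/ harmonizes with /u/ ([+back]) → [ɯ]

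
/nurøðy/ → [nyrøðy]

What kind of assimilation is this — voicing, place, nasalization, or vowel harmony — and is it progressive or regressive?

/u/→[y].
Vowels agree with the last vowel, so the harmony is regressive.

vowel harmony, regressive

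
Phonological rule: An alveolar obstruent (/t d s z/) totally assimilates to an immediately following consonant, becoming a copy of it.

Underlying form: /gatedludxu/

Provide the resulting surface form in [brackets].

/d/ before /l/ → [l] (total assimilation)
/d/ before /x/ → [x] (total assimilation)

[gatelluxxu]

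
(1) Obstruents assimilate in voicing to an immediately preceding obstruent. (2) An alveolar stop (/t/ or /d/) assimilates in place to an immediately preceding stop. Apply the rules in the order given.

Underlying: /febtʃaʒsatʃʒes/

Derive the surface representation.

Rule 1: /tʃ/ after /b/ (voiced) → [dʒ]
Rule 1: /s/ after /ʒ/ (voiced) → [z]
Rule 1: /ʒ/ after /tʃ/ (voiceless) → [ʃ]
After rule 1: febdʒaʒzatʃʃes
Rule 2: no segment meets the rule's conditions; no change.

[febdʒaʒzatʃʃes]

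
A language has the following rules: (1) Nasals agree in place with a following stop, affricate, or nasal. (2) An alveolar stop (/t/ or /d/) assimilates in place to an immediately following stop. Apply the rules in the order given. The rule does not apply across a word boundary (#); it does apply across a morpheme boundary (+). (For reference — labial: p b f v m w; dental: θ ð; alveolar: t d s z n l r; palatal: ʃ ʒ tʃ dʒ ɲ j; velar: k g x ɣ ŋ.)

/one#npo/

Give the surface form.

[one#mpo]

Rule 1: /n/ before /p/ (labial) → [m]
After rule 1: one#mpo
Rule 2: no segment meets the rule's conditions; no change.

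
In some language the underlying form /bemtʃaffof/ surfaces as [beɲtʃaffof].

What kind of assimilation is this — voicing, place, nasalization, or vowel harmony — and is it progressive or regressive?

/m/→[ɲ].
Each target copies a feature from the following segment, so the direction is regressive.

place assimilation, regressive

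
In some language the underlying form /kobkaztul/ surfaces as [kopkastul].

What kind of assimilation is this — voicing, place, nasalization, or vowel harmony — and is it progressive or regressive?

/b/→[p] /z/→[s].
Each target copies a feature from the following segment, so the direction is regressive.

voicing assimilation, regressive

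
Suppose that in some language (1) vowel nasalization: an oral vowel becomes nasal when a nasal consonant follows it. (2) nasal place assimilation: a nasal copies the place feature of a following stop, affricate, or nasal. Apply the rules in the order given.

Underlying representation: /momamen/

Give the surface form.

Rule 1: /o/ before nasal /m/ → [õ]
Rule 1: /a/ before nasal /m/ → [ã]
Rule 1: /e/ before nasal /n/ → [ẽ]
After rule 1: mõmãmẽn
Rule 2: no segment meets the rule's conditions; no change.

[mõmãmẽn]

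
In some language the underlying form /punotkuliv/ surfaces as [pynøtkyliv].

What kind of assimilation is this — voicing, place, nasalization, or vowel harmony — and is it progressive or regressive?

/u/→[y] /o/→[ø] /u/→[y].
Vowels agree with the last vowel, so the harmony is regressive.

vowel harmony, regressive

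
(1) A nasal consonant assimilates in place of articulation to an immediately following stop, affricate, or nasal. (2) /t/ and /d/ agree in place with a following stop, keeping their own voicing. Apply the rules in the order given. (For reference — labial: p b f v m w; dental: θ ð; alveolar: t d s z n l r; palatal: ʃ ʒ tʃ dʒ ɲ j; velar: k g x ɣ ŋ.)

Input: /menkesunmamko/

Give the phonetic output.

[meŋkesummaŋko]

Rule 1: /n/ before /k/ (velar) → [ŋ]
Rule 1: /n/ before /m/ (labial) → [m]
Rule 1: /m/ before /k/ (velar) → [ŋ]
After rule 1: meŋkesummaŋko
Rule 2: no segment meets the rule's conditions; no change.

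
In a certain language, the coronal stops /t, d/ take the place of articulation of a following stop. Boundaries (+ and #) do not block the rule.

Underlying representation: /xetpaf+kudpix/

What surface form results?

/t/ before /p/ (labial) → [p]
/d/ before /p/ (labial) → [b]

[xeppaf+kubpix]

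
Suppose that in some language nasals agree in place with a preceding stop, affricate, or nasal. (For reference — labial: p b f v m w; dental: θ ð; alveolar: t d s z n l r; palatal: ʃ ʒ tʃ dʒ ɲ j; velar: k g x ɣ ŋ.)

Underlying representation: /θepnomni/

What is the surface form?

/n/ after /p/ (labial) → [m]
/n/ after /m/ (labial) → [m]

[θepmommi]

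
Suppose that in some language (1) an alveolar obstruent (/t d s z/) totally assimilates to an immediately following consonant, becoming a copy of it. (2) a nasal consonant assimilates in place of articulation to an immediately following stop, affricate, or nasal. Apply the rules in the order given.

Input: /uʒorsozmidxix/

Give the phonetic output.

Rule 1: /z/ before /m/ → [m] (total assimilation)
Rule 1: /d/ before /x/ → [x] (total assimilation)
After rule 1: uʒorsommixxix
Rule 2: no segment meets the rule's conditions; no change.

[uʒorsommixxix]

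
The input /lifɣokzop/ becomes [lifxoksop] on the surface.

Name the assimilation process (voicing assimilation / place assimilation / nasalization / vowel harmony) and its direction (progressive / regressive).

voicing assimilation, progressive

/ɣ/→[x] /z/→[s].
Each target copies a feature from the preceding segment, so the direction is progressive.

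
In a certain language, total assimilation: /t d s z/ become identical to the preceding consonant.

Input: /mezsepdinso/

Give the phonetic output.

[mezzeppinno]

/s/ after /z/ → [z] (total assimilation)
/d/ after /p/ → [p] (total assimilation)
/s/ after /n/ → [n] (total assimilation)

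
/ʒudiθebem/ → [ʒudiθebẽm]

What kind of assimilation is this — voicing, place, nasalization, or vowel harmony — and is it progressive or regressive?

nasalization, regressive

/e/→[ẽ].
Each target copies a feature from the following segment, so the direction is regressive.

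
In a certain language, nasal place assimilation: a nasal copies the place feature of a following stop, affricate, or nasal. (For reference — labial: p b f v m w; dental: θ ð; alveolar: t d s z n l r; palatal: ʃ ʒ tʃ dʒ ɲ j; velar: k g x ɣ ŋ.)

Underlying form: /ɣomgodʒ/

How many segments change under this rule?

1

/m/ before /g/ (velar) → [ŋ]
1 segment changes.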